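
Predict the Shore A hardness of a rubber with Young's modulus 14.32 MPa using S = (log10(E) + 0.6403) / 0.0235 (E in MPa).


log10(E) = 0.0235*S - 0.6403  =>  S = (log10(E) + 0.6403) / 0.0235
log10(14.32) = 1.155943
S = (1.155943 + 0.6403) / 0.0235 = 1.796243 / 0.0235
S = 76.4

Shore A = 76.4


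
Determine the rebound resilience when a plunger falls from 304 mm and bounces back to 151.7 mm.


Resilience = h_rebound / h_drop * 100
= 151.7 / 304 * 100
= 49.9%

49.9%


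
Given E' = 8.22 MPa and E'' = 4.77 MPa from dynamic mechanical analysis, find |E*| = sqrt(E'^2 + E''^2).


|E*| = sqrt(E'^2 + E''^2)
= sqrt(8.22^2 + 4.77^2)
= sqrt(67.5684 + 22.7529)
= 9.504 MPa

9.504 MPa


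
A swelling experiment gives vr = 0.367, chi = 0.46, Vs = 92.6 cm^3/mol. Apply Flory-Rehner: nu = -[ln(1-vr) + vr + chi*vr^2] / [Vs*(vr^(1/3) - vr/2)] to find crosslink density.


ln(1 - vr) = ln(1 - 0.367) = -0.4573
Numerator = -((-0.4573) + 0.367 + 0.46 * 0.367^2) = 0.0283
Denominator = 92.6 * (0.367^(1/3) - 0.367/2) = 49.3058
nu = 0.0283 / 49.3058 = 5.7454e-04 mol/cm^3

5.7454e-04 mol/cm^3


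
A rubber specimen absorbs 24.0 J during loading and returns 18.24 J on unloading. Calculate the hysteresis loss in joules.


Hysteresis loss = loading - unloading
= 24.0 - 18.24
= 5.76 J

5.76 J


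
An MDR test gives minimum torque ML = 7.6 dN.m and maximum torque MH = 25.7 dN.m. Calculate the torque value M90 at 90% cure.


M90 = ML + 0.9 * (MH - ML)
M90 = 7.6 + 0.9 * (25.7 - 7.6)
M90 = 7.6 + 0.9 * 18.1
M90 = 23.89 dN.m

23.89 dN.m


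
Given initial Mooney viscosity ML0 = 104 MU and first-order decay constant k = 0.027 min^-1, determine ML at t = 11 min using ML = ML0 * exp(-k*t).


ML = ML0 * exp(-k * t)
ML = 104 * exp(-0.027 * 11)
ML = 104 * 0.7430
ML = 77.28 MU

77.28 MU


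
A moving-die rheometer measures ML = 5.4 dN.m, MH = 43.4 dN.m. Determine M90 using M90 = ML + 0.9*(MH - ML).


M90 = ML + 0.9 * (MH - ML)
M90 = 5.4 + 0.9 * (43.4 - 5.4)
M90 = 5.4 + 0.9 * 38.0
M90 = 39.6 dN.m

39.6 dN.m


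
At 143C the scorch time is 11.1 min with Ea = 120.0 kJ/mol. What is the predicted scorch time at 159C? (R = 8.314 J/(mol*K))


Convert temperatures: T1 = 143 + 273.15 = 416.15 K, T2 = 159 + 273.15 = 432.15 K
ts2_new = 11.1 * exp(120000 / 8.314 * (1/432.15 - 1/416.15))
1/T2 - 1/T1 = -8.8968e-05
ts2_new = 3.07 min

3.07 min


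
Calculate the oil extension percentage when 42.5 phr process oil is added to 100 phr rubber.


Oil % = oil / (100 + oil) * 100
= 42.5 / (100 + 42.5) * 100
= 42.5 / 142.5 * 100
= 29.82%

29.82%


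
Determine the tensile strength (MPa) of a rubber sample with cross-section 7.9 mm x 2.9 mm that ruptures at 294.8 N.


Area = width * thickness = 7.9 * 2.9 = 22.91 mm^2
TS = force / area = 294.8 / 22.91 = 12.87 MPa

12.87 MPa


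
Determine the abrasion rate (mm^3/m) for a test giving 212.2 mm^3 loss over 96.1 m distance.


Rate = volume_loss / distance
= 212.2 / 96.1
= 2.208 mm^3/m

2.208 mm^3/m


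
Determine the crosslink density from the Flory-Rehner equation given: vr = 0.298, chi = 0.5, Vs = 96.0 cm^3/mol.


ln(1 - vr) = ln(1 - 0.298) = -0.3538
Numerator = -((-0.3538) + 0.298 + 0.5 * 0.298^2) = 0.0114
Denominator = 96.0 * (0.298^(1/3) - 0.298/2) = 49.8184
nu = 0.0114 / 49.8184 = 2.2923e-04 mol/cm^3

2.2923e-04 mol/cm^3


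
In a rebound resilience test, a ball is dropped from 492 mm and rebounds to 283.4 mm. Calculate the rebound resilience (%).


Resilience = h_rebound / h_drop * 100
= 283.4 / 492 * 100
= 57.6%

57.6%


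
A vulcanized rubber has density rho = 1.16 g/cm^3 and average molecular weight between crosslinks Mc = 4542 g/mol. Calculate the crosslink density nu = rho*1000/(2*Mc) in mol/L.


nu = rho * 1000 / (2 * Mc)
nu = 1.16 * 1000 / (2 * 4542)
nu = 1160.0 / 9084
nu = 0.1277 mol/L

0.1277 mol/L


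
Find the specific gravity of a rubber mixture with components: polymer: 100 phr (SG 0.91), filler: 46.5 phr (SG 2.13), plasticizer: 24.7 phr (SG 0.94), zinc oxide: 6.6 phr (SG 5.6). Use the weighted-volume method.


Sum of weights = 177.8
Volume contributions:
  polymer: 100/0.91 = 109.8901
  filler: 46.5/2.13 = 21.8310
  plasticizer: 24.7/0.94 = 26.2766
  zinc oxide: 6.6/5.6 = 1.1786
Sum of volumes = 159.1763
SG = 177.8 / 159.1763 = 1.117

SG = 1.117


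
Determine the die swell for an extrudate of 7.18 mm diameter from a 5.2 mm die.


Die swell ratio = D_extrudate / D_die
= 7.18 / 5.2
= 1.381

Die swell = 1.381


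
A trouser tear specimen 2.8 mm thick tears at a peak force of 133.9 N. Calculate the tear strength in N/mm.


Tear strength = force / thickness
= 133.9 / 2.8
= 47.82 N/mm

47.82 N/mm


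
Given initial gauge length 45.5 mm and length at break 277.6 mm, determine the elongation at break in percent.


Elongation = (Lf - L0) / L0 * 100
= (277.6 - 45.5) / 45.5 * 100
= 232.1 / 45.5 * 100
= 510.1%

510.1%


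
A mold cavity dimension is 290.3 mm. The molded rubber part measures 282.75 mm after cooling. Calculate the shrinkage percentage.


Shrinkage = (mold - part) / mold * 100
= (290.3 - 282.75) / 290.3 * 100
= 7.55 / 290.3 * 100
= 2.6%

2.6%


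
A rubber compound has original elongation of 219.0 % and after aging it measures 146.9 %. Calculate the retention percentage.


Retention = aged / original * 100
= 146.9 / 219.0 * 100
= 67.1%

67.1%


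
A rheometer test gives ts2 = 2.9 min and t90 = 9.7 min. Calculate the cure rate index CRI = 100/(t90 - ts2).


CRI = 100 / (t90 - ts2)
= 100 / (9.7 - 2.9)
= 100 / 6.8
= 14.71 min^-1

14.71 min^-1


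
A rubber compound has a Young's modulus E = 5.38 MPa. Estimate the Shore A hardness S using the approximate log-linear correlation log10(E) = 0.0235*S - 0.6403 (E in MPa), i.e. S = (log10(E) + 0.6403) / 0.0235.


log10(E) = 0.0235*S - 0.6403  =>  S = (log10(E) + 0.6403) / 0.0235
log10(5.38) = 0.730782
S = (0.730782 + 0.6403) / 0.0235 = 1.371082 / 0.0235
S = 58.3

Shore A = 58.3


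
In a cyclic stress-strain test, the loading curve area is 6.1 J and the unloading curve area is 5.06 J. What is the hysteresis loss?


Hysteresis loss = loading - unloading
= 6.1 - 5.06
= 1.04 J

1.04 J


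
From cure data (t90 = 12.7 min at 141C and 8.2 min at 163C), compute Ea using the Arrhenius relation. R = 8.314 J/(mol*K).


T1 = 414.15 K, T2 = 436.15 K
1/T1 - 1/T2 = 1.2179e-04
ln(t1/t2) = ln(12.7/8.2) = 0.4375
Ea = 8.314 * 0.4375 / 1.2179e-04 = 29862.5585 J/mol
Ea = 29.86 kJ/mol

29.86 kJ/mol


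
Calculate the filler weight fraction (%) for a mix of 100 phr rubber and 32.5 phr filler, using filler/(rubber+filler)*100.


Filler % = filler / (rubber + filler) * 100
= 32.5 / (100 + 32.5) * 100
= 32.5 / 132.5 * 100
= 24.53%

24.53%


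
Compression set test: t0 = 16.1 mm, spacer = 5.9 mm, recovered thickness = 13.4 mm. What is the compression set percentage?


CS = (t0 - recovered) / (t0 - ts) * 100
= (16.1 - 13.4) / (16.1 - 5.9) * 100
= 2.7 / 10.2 * 100
= 26.5%

26.5%


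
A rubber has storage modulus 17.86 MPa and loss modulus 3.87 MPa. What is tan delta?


tan delta = E'' / E'
= 3.87 / 17.86
= 0.2167

tan delta = 0.2167


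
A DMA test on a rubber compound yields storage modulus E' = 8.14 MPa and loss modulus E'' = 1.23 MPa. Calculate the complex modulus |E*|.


|E*| = sqrt(E'^2 + E''^2)
= sqrt(8.14^2 + 1.23^2)
= sqrt(66.2596 + 1.5129)
= 8.232 MPa

8.232 MPa


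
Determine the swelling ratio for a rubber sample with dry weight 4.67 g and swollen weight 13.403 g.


Q = W_swollen / W_dry
Q = 13.403 / 4.67
Q = 2.87

Q = 2.87


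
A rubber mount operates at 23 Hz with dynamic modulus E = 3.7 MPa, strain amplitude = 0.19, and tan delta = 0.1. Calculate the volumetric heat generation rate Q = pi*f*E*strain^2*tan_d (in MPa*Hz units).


Q = pi * f * E * strain^2 * tan_d
= pi * 23 * 3.7 * 0.19^2 * 0.1
= pi * 23 * 3.7 * 0.0361 * 0.1
= 0.9651

Q = 0.9651


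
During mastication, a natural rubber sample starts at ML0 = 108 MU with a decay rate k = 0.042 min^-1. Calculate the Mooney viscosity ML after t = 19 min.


ML = ML0 * exp(-k * t)
ML = 108 * exp(-0.042 * 19)
ML = 108 * 0.4502
ML = 48.62 MU

48.62 MU


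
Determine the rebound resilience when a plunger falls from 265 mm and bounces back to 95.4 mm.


Resilience = h_rebound / h_drop * 100
= 95.4 / 265 * 100
= 36.0%

36.0%


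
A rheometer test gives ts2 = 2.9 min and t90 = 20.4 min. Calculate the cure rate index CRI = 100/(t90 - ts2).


CRI = 100 / (t90 - ts2)
= 100 / (20.4 - 2.9)
= 100 / 17.5
= 5.71 min^-1

5.71 min^-1


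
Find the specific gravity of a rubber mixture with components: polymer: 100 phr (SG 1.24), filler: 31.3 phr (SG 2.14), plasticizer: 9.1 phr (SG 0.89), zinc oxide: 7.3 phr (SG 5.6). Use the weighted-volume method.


Sum of weights = 147.7
Volume contributions:
  polymer: 100/1.24 = 80.6452
  filler: 31.3/2.14 = 14.6262
  plasticizer: 9.1/0.89 = 10.2247
  zinc oxide: 7.3/5.6 = 1.3036
Sum of volumes = 106.7996
SG = 147.7 / 106.7996 = 1.383

SG = 1.383


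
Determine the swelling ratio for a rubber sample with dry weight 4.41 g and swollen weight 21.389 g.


Q = W_swollen / W_dry
Q = 21.389 / 4.41
Q = 4.85

Q = 4.85


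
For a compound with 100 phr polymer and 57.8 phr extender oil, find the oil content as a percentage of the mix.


Oil % = oil / (100 + oil) * 100
= 57.8 / (100 + 57.8) * 100
= 57.8 / 157.8 * 100
= 36.63%

36.63%


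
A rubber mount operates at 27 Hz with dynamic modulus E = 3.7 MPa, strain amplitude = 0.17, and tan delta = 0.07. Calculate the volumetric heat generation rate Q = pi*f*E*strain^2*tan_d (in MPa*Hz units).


Q = pi * f * E * strain^2 * tan_d
= pi * 27 * 3.7 * 0.17^2 * 0.07
= pi * 27 * 3.7 * 0.0289 * 0.07
= 0.6349

Q = 0.6349


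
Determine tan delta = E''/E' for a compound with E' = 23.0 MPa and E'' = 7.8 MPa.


tan delta = E'' / E'
= 7.8 / 23.0
= 0.3391

tan delta = 0.3391


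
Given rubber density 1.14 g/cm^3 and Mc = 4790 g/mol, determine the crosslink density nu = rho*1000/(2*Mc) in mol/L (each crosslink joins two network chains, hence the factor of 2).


nu = rho * 1000 / (2 * Mc)
nu = 1.14 * 1000 / (2 * 4790)
nu = 1140.0 / 9580
nu = 0.1190 mol/L

0.1190 mol/L


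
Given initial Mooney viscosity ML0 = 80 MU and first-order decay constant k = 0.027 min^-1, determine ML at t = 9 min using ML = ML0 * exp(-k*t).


ML = ML0 * exp(-k * t)
ML = 80 * exp(-0.027 * 9)
ML = 80 * 0.7843
ML = 62.74 MU

62.74 MU


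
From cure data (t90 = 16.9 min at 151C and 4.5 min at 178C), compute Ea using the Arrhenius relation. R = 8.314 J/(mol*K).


T1 = 424.15 K, T2 = 451.15 K
1/T1 - 1/T2 = 1.4110e-04
ln(t1/t2) = ln(16.9/4.5) = 1.3232
Ea = 8.314 * 1.3232 / 1.4110e-04 = 77969.3782 J/mol
Ea = 77.97 kJ/mol

77.97 kJ/mol


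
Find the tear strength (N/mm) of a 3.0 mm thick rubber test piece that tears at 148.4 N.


Tear strength = force / thickness
= 148.4 / 3.0
= 49.47 N/mm

49.47 N/mm


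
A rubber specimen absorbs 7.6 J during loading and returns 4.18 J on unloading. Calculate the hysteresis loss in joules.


Hysteresis loss = loading - unloading
= 7.6 - 4.18
= 3.42 J

3.42 J


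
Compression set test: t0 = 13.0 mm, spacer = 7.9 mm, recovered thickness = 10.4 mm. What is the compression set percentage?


CS = (t0 - recovered) / (t0 - ts) * 100
= (13.0 - 10.4) / (13.0 - 7.9) * 100
= 2.6 / 5.1 * 100
= 51.0%

51.0%


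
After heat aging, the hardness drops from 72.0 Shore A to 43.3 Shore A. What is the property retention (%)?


Retention = aged / original * 100
= 43.3 / 72.0 * 100
= 60.1%

60.1%


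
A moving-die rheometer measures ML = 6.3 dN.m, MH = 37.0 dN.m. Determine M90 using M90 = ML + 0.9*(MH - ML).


M90 = ML + 0.9 * (MH - ML)
M90 = 6.3 + 0.9 * (37.0 - 6.3)
M90 = 6.3 + 0.9 * 30.7
M90 = 33.93 dN.m

33.93 dN.m


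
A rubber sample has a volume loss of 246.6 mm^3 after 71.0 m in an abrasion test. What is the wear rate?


Rate = volume_loss / distance
= 246.6 / 71.0
= 3.473 mm^3/m

3.473 mm^3/m


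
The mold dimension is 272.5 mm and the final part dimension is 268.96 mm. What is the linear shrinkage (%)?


Shrinkage = (mold - part) / mold * 100
= (272.5 - 268.96) / 272.5 * 100
= 3.54 / 272.5 * 100
= 1.3%

1.3%


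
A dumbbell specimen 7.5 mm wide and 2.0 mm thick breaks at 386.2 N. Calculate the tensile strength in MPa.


Area = width * thickness = 7.5 * 2.0 = 15.0 mm^2
TS = force / area = 386.2 / 15.0 = 25.75 MPa

25.75 MPa


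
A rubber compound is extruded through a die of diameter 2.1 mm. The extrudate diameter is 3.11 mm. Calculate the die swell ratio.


Die swell ratio = D_extrudate / D_die
= 3.11 / 2.1
= 1.481

Die swell = 1.481


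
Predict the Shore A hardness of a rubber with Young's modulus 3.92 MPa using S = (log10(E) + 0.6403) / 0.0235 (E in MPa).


log10(E) = 0.0235*S - 0.6403  =>  S = (log10(E) + 0.6403) / 0.0235
log10(3.92) = 0.593286
S = (0.593286 + 0.6403) / 0.0235 = 1.233586 / 0.0235
S = 52.5

Shore A = 52.5


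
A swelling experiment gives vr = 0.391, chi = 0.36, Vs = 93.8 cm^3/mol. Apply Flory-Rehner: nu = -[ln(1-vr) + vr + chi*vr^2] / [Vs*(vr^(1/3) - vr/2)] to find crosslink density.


ln(1 - vr) = ln(1 - 0.391) = -0.4959
Numerator = -((-0.4959) + 0.391 + 0.36 * 0.391^2) = 0.0499
Denominator = 93.8 * (0.391^(1/3) - 0.391/2) = 50.2523
nu = 0.0499 / 50.2523 = 9.9299e-04 mol/cm^3

9.9299e-04 mol/cm^3


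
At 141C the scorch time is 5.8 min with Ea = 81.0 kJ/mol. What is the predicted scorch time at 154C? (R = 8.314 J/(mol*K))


Convert temperatures: T1 = 141 + 273.15 = 414.15 K, T2 = 154 + 273.15 = 427.15 K
ts2_new = 5.8 * exp(81000 / 8.314 * (1/427.15 - 1/414.15))
1/T2 - 1/T1 = -7.3486e-05
ts2_new = 2.83 min

2.83 min


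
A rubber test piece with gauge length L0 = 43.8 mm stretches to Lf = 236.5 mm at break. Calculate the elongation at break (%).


Elongation = (Lf - L0) / L0 * 100
= (236.5 - 43.8) / 43.8 * 100
= 192.7 / 43.8 * 100
= 440.0%

440.0%


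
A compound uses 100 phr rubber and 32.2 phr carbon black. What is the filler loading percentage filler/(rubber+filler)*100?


Filler % = filler / (rubber + filler) * 100
= 32.2 / (100 + 32.2) * 100
= 32.2 / 132.2 * 100
= 24.36%

24.36%


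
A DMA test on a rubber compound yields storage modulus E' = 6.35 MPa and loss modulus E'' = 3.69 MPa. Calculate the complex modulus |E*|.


|E*| = sqrt(E'^2 + E''^2)
= sqrt(6.35^2 + 3.69^2)
= sqrt(40.3225 + 13.6161)
= 7.344 MPa

7.344 MPa


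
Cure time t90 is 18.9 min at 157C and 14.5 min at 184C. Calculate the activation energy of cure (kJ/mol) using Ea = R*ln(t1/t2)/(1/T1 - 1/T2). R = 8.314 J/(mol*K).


T1 = 430.15 K, T2 = 457.15 K
1/T1 - 1/T2 = 1.3730e-04
ln(t1/t2) = ln(18.9/14.5) = 0.2650
Ea = 8.314 * 0.2650 / 1.3730e-04 = 16046.9512 J/mol
Ea = 16.05 kJ/mol

16.05 kJ/mol


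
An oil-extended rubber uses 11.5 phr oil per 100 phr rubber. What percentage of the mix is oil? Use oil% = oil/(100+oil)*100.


Oil % = oil / (100 + oil) * 100
= 11.5 / (100 + 11.5) * 100
= 11.5 / 111.5 * 100
= 10.31%

10.31%


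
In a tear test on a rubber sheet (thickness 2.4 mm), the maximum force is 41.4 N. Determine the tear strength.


Tear strength = force / thickness
= 41.4 / 2.4
= 17.25 N/mm

17.25 N/mm


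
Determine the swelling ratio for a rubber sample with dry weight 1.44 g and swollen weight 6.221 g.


Q = W_swollen / W_dry
Q = 6.221 / 1.44
Q = 4.32

Q = 4.32


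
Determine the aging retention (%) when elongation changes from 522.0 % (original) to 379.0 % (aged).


Retention = aged / original * 100
= 379.0 / 522.0 * 100
= 72.6%

72.6%


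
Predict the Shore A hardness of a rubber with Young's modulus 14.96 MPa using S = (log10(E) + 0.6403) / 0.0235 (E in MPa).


log10(E) = 0.0235*S - 0.6403  =>  S = (log10(E) + 0.6403) / 0.0235
log10(14.96) = 1.174932
S = (1.174932 + 0.6403) / 0.0235 = 1.815232 / 0.0235
S = 77.2

Shore A = 77.2


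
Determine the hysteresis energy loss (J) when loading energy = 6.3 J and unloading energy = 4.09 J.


Hysteresis loss = loading - unloading
= 6.3 - 4.09
= 2.21 J

2.21 J


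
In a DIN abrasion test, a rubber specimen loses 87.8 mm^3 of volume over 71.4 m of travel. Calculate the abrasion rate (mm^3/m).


Rate = volume_loss / distance
= 87.8 / 71.4
= 1.23 mm^3/m

1.23 mm^3/m


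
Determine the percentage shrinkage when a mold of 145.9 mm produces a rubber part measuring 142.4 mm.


Shrinkage = (mold - part) / mold * 100
= (145.9 - 142.4) / 145.9 * 100
= 3.5 / 145.9 * 100
= 2.4%

2.4%


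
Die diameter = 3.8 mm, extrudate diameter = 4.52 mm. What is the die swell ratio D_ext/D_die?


Die swell ratio = D_extrudate / D_die
= 4.52 / 3.8
= 1.189

Die swell = 1.189


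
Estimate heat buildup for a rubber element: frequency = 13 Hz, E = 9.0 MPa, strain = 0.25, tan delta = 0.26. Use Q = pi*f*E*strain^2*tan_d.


Q = pi * f * E * strain^2 * tan_d
= pi * 13 * 9.0 * 0.25^2 * 0.26
= pi * 13 * 9.0 * 0.0625 * 0.26
= 5.9730

Q = 5.9730


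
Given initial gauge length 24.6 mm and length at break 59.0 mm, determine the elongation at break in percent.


Elongation = (Lf - L0) / L0 * 100
= (59.0 - 24.6) / 24.6 * 100
= 34.4 / 24.6 * 100
= 139.8%

139.8%


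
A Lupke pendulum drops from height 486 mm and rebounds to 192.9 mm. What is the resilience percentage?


Resilience = h_rebound / h_drop * 100
= 192.9 / 486 * 100
= 39.7%

39.7%


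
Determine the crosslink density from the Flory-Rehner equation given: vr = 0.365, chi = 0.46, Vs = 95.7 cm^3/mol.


ln(1 - vr) = ln(1 - 0.365) = -0.4541
Numerator = -((-0.4541) + 0.365 + 0.46 * 0.365^2) = 0.0278
Denominator = 95.7 * (0.365^(1/3) - 0.365/2) = 50.9274
nu = 0.0278 / 50.9274 = 5.4679e-04 mol/cm^3

5.4679e-04 mol/cm^3


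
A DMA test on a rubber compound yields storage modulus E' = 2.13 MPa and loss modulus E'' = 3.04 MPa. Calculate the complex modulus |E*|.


|E*| = sqrt(E'^2 + E''^2)
= sqrt(2.13^2 + 3.04^2)
= sqrt(4.5369 + 9.2416)
= 3.712 MPa

3.712 MPa


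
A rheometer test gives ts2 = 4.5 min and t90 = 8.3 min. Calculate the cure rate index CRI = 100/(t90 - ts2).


CRI = 100 / (t90 - ts2)
= 100 / (8.3 - 4.5)
= 100 / 3.8
= 26.32 min^-1

26.32 min^-1


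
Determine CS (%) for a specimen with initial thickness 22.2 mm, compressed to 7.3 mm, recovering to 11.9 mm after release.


CS = (t0 - recovered) / (t0 - ts) * 100
= (22.2 - 11.9) / (22.2 - 7.3) * 100
= 10.3 / 14.9 * 100
= 69.1%

69.1%


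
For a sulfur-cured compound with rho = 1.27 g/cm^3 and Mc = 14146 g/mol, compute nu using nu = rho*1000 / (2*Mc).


nu = rho * 1000 / (2 * Mc)
nu = 1.27 * 1000 / (2 * 14146)
nu = 1270.0 / 28292
nu = 0.0449 mol/L

0.0449 mol/L


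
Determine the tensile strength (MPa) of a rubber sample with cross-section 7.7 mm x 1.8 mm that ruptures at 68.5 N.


Area = width * thickness = 7.7 * 1.8 = 13.86 mm^2
TS = force / area = 68.5 / 13.86 = 4.94 MPa

4.94 MPa


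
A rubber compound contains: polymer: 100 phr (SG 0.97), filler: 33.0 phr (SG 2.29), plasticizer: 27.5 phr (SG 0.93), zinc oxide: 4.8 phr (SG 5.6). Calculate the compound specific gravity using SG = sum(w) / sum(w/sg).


Sum of weights = 165.3
Volume contributions:
  polymer: 100/0.97 = 103.0928
  filler: 33.0/2.29 = 14.4105
  plasticizer: 27.5/0.93 = 29.5699
  zinc oxide: 4.8/5.6 = 0.8571
Sum of volumes = 147.9303
SG = 165.3 / 147.9303 = 1.117

SG = 1.117


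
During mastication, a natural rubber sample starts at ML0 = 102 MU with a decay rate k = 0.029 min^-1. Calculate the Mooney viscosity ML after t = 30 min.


ML = ML0 * exp(-k * t)
ML = 102 * exp(-0.029 * 30)
ML = 102 * 0.4190
ML = 42.73 MU

42.73 MU


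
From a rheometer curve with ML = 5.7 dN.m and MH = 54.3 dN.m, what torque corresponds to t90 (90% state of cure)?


M90 = ML + 0.9 * (MH - ML)
M90 = 5.7 + 0.9 * (54.3 - 5.7)
M90 = 5.7 + 0.9 * 48.6
M90 = 49.44 dN.m

49.44 dN.m


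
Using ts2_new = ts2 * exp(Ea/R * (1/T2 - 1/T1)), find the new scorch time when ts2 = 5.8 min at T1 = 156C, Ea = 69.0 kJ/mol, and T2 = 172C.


Convert temperatures: T1 = 156 + 273.15 = 429.15 K, T2 = 172 + 273.15 = 445.15 K
ts2_new = 5.8 * exp(69000 / 8.314 * (1/445.15 - 1/429.15))
1/T2 - 1/T1 = -8.3754e-05
ts2_new = 2.89 min

2.89 min


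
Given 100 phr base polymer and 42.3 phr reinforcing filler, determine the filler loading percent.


Filler % = filler / (rubber + filler) * 100
= 42.3 / (100 + 42.3) * 100
= 42.3 / 142.3 * 100
= 29.73%

29.73%


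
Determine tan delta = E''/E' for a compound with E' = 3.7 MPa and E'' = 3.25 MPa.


tan delta = E'' / E'
= 3.25 / 3.7
= 0.8784

tan delta = 0.8784


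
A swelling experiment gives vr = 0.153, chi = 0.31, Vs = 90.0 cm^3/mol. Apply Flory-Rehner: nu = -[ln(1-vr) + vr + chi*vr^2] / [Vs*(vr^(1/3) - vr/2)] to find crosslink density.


ln(1 - vr) = ln(1 - 0.153) = -0.1661
Numerator = -((-0.1661) + 0.153 + 0.31 * 0.153^2) = 0.0058
Denominator = 90.0 * (0.153^(1/3) - 0.153/2) = 41.2513
nu = 0.0058 / 41.2513 = 1.4055e-04 mol/cm^3

1.4055e-04 mol/cm^3


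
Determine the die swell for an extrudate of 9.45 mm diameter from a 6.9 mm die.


Die swell ratio = D_extrudate / D_die
= 9.45 / 6.9
= 1.37

Die swell = 1.37


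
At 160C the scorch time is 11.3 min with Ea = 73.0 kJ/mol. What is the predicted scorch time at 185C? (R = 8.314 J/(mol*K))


Convert temperatures: T1 = 160 + 273.15 = 433.15 K, T2 = 185 + 273.15 = 458.15 K
ts2_new = 11.3 * exp(73000 / 8.314 * (1/458.15 - 1/433.15))
1/T2 - 1/T1 = -1.2598e-04
ts2_new = 3.74 min

3.74 min


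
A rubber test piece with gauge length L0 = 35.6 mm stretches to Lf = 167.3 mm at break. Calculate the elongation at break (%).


Elongation = (Lf - L0) / L0 * 100
= (167.3 - 35.6) / 35.6 * 100
= 131.7 / 35.6 * 100
= 369.9%

369.9%


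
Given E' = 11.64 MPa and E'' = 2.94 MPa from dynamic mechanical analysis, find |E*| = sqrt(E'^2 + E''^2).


|E*| = sqrt(E'^2 + E''^2)
= sqrt(11.64^2 + 2.94^2)
= sqrt(135.4896 + 8.6436)
= 12.006 MPa

12.006 MPa


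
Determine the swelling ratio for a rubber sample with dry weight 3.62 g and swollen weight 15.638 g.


Q = W_swollen / W_dry
Q = 15.638 / 3.62
Q = 4.32

Q = 4.32


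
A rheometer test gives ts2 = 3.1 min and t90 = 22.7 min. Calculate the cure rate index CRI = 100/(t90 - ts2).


CRI = 100 / (t90 - ts2)
= 100 / (22.7 - 3.1)
= 100 / 19.6
= 5.1 min^-1

5.1 min^-1


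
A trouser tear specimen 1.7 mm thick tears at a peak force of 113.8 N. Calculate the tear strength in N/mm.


Tear strength = force / thickness
= 113.8 / 1.7
= 66.94 N/mm

66.94 N/mm


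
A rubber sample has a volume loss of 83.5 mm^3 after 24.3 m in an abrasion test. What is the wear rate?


Rate = volume_loss / distance
= 83.5 / 24.3
= 3.436 mm^3/m

3.436 mm^3/m


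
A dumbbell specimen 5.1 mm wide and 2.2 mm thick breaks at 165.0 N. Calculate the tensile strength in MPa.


Area = width * thickness = 5.1 * 2.2 = 11.22 mm^2
TS = force / area = 165.0 / 11.22 = 14.71 MPa

14.71 MPa


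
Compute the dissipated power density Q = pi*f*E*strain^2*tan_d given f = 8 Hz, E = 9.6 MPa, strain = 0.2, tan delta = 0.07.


Q = pi * f * E * strain^2 * tan_d
= pi * 8 * 9.6 * 0.2^2 * 0.07
= pi * 8 * 9.6 * 0.0400 * 0.07
= 0.6756

Q = 0.6756


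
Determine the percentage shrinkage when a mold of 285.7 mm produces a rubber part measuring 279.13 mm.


Shrinkage = (mold - part) / mold * 100
= (285.7 - 279.13) / 285.7 * 100
= 6.57 / 285.7 * 100
= 2.3%

2.3%


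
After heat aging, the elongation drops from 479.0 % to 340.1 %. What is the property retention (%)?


Retention = aged / original * 100
= 340.1 / 479.0 * 100
= 71.0%

71.0%


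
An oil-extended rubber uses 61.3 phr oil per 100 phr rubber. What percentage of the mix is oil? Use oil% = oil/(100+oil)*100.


Oil % = oil / (100 + oil) * 100
= 61.3 / (100 + 61.3) * 100
= 61.3 / 161.3 * 100
= 38.0%

38.0%


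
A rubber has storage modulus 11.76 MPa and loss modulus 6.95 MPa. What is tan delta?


tan delta = E'' / E'
= 6.95 / 11.76
= 0.591

tan delta = 0.591


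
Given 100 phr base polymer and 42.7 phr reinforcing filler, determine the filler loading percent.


Filler % = filler / (rubber + filler) * 100
= 42.7 / (100 + 42.7) * 100
= 42.7 / 142.7 * 100
= 29.92%

29.92%


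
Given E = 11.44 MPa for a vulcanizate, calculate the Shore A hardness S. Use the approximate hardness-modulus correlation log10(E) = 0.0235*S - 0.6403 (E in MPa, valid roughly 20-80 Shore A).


log10(E) = 0.0235*S - 0.6403  =>  S = (log10(E) + 0.6403) / 0.0235
log10(11.44) = 1.058426
S = (1.058426 + 0.6403) / 0.0235 = 1.698726 / 0.0235
S = 72.3

Shore A = 72.3


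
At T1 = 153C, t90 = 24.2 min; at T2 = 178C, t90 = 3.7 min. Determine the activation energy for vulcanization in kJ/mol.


T1 = 426.15 K, T2 = 451.15 K
1/T1 - 1/T2 = 1.3003e-04
ln(t1/t2) = ln(24.2/3.7) = 1.8780
Ea = 8.314 * 1.8780 / 1.3003e-04 = 120075.2877 J/mol
Ea = 120.08 kJ/mol

120.08 kJ/mol


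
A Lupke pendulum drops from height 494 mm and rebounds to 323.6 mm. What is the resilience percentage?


Resilience = h_rebound / h_drop * 100
= 323.6 / 494 * 100
= 65.5%

65.5%


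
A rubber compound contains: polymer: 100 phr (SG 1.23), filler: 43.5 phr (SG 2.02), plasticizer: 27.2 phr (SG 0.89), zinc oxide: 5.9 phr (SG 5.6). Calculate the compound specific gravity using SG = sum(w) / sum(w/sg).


Sum of weights = 176.6
Volume contributions:
  polymer: 100/1.23 = 81.3008
  filler: 43.5/2.02 = 21.5347
  plasticizer: 27.2/0.89 = 30.5618
  zinc oxide: 5.9/5.6 = 1.0536
Sum of volumes = 134.4508
SG = 176.6 / 134.4508 = 1.313

SG = 1.313


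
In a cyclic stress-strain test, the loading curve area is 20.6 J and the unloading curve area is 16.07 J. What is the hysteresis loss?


Hysteresis loss = loading - unloading
= 20.6 - 16.07
= 4.53 J

4.53 J


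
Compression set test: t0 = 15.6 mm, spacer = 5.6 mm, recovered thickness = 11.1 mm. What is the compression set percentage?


CS = (t0 - recovered) / (t0 - ts) * 100
= (15.6 - 11.1) / (15.6 - 5.6) * 100
= 4.5 / 10.0 * 100
= 45.0%

45.0%


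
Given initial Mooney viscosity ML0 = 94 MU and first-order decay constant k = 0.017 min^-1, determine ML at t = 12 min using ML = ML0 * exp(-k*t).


ML = ML0 * exp(-k * t)
ML = 94 * exp(-0.017 * 12)
ML = 94 * 0.8155
ML = 76.65 MU

76.65 MU


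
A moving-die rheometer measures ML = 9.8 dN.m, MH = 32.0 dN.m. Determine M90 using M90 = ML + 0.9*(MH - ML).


M90 = ML + 0.9 * (MH - ML)
M90 = 9.8 + 0.9 * (32.0 - 9.8)
M90 = 9.8 + 0.9 * 22.2
M90 = 29.78 dN.m

29.78 dN.m


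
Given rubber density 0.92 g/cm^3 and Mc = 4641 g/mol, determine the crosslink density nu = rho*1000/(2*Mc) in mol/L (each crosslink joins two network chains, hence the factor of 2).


nu = rho * 1000 / (2 * Mc)
nu = 0.92 * 1000 / (2 * 4641)
nu = 920.0 / 9282
nu = 0.0991 mol/L

0.0991 mol/L


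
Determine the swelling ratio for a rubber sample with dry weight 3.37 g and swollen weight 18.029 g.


Q = W_swollen / W_dry
Q = 18.029 / 3.37
Q = 5.35

Q = 5.35


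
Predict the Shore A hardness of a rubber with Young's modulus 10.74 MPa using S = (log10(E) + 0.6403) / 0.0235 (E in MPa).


log10(E) = 0.0235*S - 0.6403  =>  S = (log10(E) + 0.6403) / 0.0235
log10(10.74) = 1.031004
S = (1.031004 + 0.6403) / 0.0235 = 1.671304 / 0.0235
S = 71.1

Shore A = 71.1


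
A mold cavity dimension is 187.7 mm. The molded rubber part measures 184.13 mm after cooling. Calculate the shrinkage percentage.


Shrinkage = (mold - part) / mold * 100
= (187.7 - 184.13) / 187.7 * 100
= 3.57 / 187.7 * 100
= 1.9%

1.9%


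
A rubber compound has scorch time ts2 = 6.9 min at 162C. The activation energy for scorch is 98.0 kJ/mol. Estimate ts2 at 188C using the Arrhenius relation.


Convert temperatures: T1 = 162 + 273.15 = 435.15 K, T2 = 188 + 273.15 = 461.15 K
ts2_new = 6.9 * exp(98000 / 8.314 * (1/461.15 - 1/435.15))
1/T2 - 1/T1 = -1.2957e-04
ts2_new = 1.5 min

1.5 min


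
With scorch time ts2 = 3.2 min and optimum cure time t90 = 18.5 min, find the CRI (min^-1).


CRI = 100 / (t90 - ts2)
= 100 / (18.5 - 3.2)
= 100 / 15.3
= 6.54 min^-1

6.54 min^-1


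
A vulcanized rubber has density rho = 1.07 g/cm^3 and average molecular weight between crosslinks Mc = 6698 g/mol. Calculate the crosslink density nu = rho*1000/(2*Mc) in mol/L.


nu = rho * 1000 / (2 * Mc)
nu = 1.07 * 1000 / (2 * 6698)
nu = 1070.0 / 13396
nu = 0.0799 mol/L

0.0799 mol/L


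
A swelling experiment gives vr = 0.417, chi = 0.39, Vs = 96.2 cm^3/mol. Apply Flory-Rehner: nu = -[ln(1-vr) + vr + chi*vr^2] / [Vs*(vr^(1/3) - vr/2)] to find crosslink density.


ln(1 - vr) = ln(1 - 0.417) = -0.5396
Numerator = -((-0.5396) + 0.417 + 0.39 * 0.417^2) = 0.0548
Denominator = 96.2 * (0.417^(1/3) - 0.417/2) = 51.8133
nu = 0.0548 / 51.8133 = 0.0011 mol/cm^3

0.0011 mol/cm^3


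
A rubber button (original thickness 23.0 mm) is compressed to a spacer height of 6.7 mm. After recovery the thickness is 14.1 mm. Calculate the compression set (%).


CS = (t0 - recovered) / (t0 - ts) * 100
= (23.0 - 14.1) / (23.0 - 6.7) * 100
= 8.9 / 16.3 * 100
= 54.6%

54.6%


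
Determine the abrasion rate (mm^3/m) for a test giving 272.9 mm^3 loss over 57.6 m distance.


Rate = volume_loss / distance
= 272.9 / 57.6
= 4.738 mm^3/m

4.738 mm^3/m


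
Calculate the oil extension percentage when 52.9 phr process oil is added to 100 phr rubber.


Oil % = oil / (100 + oil) * 100
= 52.9 / (100 + 52.9) * 100
= 52.9 / 152.9 * 100
= 34.6%

34.6%


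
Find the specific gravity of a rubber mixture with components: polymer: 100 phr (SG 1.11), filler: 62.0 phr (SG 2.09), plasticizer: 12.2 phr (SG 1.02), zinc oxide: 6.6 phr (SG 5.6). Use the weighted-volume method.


Sum of weights = 180.8
Volume contributions:
  polymer: 100/1.11 = 90.0901
  filler: 62.0/2.09 = 29.6651
  plasticizer: 12.2/1.02 = 11.9608
  zinc oxide: 6.6/5.6 = 1.1786
Sum of volumes = 132.8945
SG = 180.8 / 132.8945 = 1.36

SG = 1.36


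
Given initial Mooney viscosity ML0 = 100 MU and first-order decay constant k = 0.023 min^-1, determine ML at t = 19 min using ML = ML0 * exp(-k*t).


ML = ML0 * exp(-k * t)
ML = 100 * exp(-0.023 * 19)
ML = 100 * 0.6460
ML = 64.6 MU

64.6 MU


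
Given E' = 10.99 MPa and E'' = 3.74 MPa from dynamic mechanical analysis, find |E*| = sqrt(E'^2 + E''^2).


|E*| = sqrt(E'^2 + E''^2)
= sqrt(10.99^2 + 3.74^2)
= sqrt(120.7801 + 13.9876)
= 11.609 MPa

11.609 MPa


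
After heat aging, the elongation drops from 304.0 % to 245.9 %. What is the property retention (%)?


Retention = aged / original * 100
= 245.9 / 304.0 * 100
= 80.9%

80.9%


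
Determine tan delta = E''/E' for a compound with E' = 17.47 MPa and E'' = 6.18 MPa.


tan delta = E'' / E'
= 6.18 / 17.47
= 0.3537

tan delta = 0.3537


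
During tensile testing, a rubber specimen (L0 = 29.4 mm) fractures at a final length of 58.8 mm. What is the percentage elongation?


Elongation = (Lf - L0) / L0 * 100
= (58.8 - 29.4) / 29.4 * 100
= 29.4 / 29.4 * 100
= 100.0%

100.0%


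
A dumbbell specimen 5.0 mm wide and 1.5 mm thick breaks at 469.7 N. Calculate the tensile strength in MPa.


Area = width * thickness = 5.0 * 1.5 = 7.5 mm^2
TS = force / area = 469.7 / 7.5 = 62.63 MPa

62.63 MPa


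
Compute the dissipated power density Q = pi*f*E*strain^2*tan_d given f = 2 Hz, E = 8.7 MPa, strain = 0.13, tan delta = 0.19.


Q = pi * f * E * strain^2 * tan_d
= pi * 2 * 8.7 * 0.13^2 * 0.19
= pi * 2 * 8.7 * 0.0169 * 0.19
= 0.1755

Q = 0.1755


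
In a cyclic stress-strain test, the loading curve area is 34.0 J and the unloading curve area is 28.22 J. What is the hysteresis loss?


Hysteresis loss = loading - unloading
= 34.0 - 28.22
= 5.78 J

5.78 J


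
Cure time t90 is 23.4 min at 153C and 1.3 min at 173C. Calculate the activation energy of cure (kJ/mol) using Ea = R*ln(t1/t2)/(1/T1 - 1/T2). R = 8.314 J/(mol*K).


T1 = 426.15 K, T2 = 446.15 K
1/T1 - 1/T2 = 1.0519e-04
ln(t1/t2) = ln(23.4/1.3) = 2.8904
Ea = 8.314 * 2.8904 / 1.0519e-04 = 228442.6133 J/mol
Ea = 228.44 kJ/mol

228.44 kJ/mol


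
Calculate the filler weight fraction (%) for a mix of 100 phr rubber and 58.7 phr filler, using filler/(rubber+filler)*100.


Filler % = filler / (rubber + filler) * 100
= 58.7 / (100 + 58.7) * 100
= 58.7 / 158.7 * 100
= 36.99%

36.99%


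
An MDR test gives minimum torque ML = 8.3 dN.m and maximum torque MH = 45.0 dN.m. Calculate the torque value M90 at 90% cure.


M90 = ML + 0.9 * (MH - ML)
M90 = 8.3 + 0.9 * (45.0 - 8.3)
M90 = 8.3 + 0.9 * 36.7
M90 = 41.33 dN.m

41.33 dN.m


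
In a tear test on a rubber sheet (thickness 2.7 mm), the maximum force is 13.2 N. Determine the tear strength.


Tear strength = force / thickness
= 13.2 / 2.7
= 4.89 N/mm

4.89 N/mm


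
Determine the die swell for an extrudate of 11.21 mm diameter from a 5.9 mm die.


Die swell ratio = D_extrudate / D_die
= 11.21 / 5.9
= 1.9

Die swell = 1.9


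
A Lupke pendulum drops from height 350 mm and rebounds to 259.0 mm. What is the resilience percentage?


Resilience = h_rebound / h_drop * 100
= 259.0 / 350 * 100
= 74.0%

74.0%


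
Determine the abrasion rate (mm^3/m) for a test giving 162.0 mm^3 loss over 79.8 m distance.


Rate = volume_loss / distance
= 162.0 / 79.8
= 2.03 mm^3/m

2.03 mm^3/m


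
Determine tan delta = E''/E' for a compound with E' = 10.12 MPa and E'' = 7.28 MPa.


tan delta = E'' / E'
= 7.28 / 10.12
= 0.7194

tan delta = 0.7194


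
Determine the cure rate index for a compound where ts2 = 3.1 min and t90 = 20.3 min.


CRI = 100 / (t90 - ts2)
= 100 / (20.3 - 3.1)
= 100 / 17.2
= 5.81 min^-1

5.81 min^-1


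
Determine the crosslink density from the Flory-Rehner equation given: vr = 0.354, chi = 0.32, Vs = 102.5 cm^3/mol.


ln(1 - vr) = ln(1 - 0.354) = -0.4370
Numerator = -((-0.4370) + 0.354 + 0.32 * 0.354^2) = 0.0429
Denominator = 102.5 * (0.354^(1/3) - 0.354/2) = 54.3665
nu = 0.0429 / 54.3665 = 7.8826e-04 mol/cm^3

7.8826e-04 mol/cm^3


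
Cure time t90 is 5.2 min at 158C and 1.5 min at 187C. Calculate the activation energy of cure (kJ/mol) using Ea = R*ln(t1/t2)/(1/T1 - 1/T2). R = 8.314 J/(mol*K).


T1 = 431.15 K, T2 = 460.15 K
1/T1 - 1/T2 = 1.4617e-04
ln(t1/t2) = ln(5.2/1.5) = 1.2432
Ea = 8.314 * 1.2432 / 1.4617e-04 = 70709.6318 J/mol
Ea = 70.71 kJ/mol

70.71 kJ/mol


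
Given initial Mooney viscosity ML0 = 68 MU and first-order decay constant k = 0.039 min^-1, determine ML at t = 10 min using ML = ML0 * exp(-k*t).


ML = ML0 * exp(-k * t)
ML = 68 * exp(-0.039 * 10)
ML = 68 * 0.6771
ML = 46.04 MU

46.04 MU


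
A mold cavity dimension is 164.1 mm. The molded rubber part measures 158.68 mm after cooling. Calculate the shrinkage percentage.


Shrinkage = (mold - part) / mold * 100
= (164.1 - 158.68) / 164.1 * 100
= 5.42 / 164.1 * 100
= 3.3%

3.3%


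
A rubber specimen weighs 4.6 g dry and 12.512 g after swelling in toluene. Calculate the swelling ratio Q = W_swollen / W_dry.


Q = W_swollen / W_dry
Q = 12.512 / 4.6
Q = 2.72

Q = 2.72


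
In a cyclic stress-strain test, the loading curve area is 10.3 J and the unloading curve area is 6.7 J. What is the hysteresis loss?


Hysteresis loss = loading - unloading
= 10.3 - 6.7
= 3.6 J

3.6 J


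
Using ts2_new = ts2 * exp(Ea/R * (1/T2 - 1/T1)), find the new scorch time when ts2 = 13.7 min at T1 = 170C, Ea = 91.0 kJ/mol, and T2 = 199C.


Convert temperatures: T1 = 170 + 273.15 = 443.15 K, T2 = 199 + 273.15 = 472.15 K
ts2_new = 13.7 * exp(91000 / 8.314 * (1/472.15 - 1/443.15))
1/T2 - 1/T1 = -1.3860e-04
ts2_new = 3.01 min

3.01 min


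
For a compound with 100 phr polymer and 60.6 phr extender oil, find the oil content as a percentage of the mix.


Oil % = oil / (100 + oil) * 100
= 60.6 / (100 + 60.6) * 100
= 60.6 / 160.6 * 100
= 37.73%

37.73%


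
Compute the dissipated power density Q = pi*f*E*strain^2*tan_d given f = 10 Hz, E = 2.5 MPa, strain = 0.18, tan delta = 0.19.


Q = pi * f * E * strain^2 * tan_d
= pi * 10 * 2.5 * 0.18^2 * 0.19
= pi * 10 * 2.5 * 0.0324 * 0.19
= 0.4835

Q = 0.4835


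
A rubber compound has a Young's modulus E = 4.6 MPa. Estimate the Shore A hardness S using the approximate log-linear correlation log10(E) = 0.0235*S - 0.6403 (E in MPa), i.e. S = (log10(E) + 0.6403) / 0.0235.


log10(E) = 0.0235*S - 0.6403  =>  S = (log10(E) + 0.6403) / 0.0235
log10(4.6) = 0.662758
S = (0.662758 + 0.6403) / 0.0235 = 1.303058 / 0.0235
S = 55.4

Shore A = 55.4


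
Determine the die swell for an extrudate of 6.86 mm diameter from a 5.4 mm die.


Die swell ratio = D_extrudate / D_die
= 6.86 / 5.4
= 1.27

Die swell = 1.27


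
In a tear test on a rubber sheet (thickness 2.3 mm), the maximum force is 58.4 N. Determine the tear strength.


Tear strength = force / thickness
= 58.4 / 2.3
= 25.39 N/mm

25.39 N/mm


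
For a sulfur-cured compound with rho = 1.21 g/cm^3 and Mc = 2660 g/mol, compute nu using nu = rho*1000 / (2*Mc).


nu = rho * 1000 / (2 * Mc)
nu = 1.21 * 1000 / (2 * 2660)
nu = 1210.0 / 5320
nu = 0.2274 mol/L

0.2274 mol/L


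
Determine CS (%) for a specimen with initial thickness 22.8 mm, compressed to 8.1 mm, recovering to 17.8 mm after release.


CS = (t0 - recovered) / (t0 - ts) * 100
= (22.8 - 17.8) / (22.8 - 8.1) * 100
= 5.0 / 14.7 * 100
= 34.0%

34.0%


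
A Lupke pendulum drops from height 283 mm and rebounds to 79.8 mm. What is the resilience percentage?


Resilience = h_rebound / h_drop * 100
= 79.8 / 283 * 100
= 28.2%

28.2%


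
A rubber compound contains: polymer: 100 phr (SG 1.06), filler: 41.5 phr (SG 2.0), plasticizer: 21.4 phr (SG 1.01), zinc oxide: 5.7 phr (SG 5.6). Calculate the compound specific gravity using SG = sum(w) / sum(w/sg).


Sum of weights = 168.6
Volume contributions:
  polymer: 100/1.06 = 94.3396
  filler: 41.5/2.0 = 20.7500
  plasticizer: 21.4/1.01 = 21.1881
  zinc oxide: 5.7/5.6 = 1.0179
Sum of volumes = 137.2956
SG = 168.6 / 137.2956 = 1.228

SG = 1.228


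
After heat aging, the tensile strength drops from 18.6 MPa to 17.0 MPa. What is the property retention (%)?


Retention = aged / original * 100
= 17.0 / 18.6 * 100
= 91.4%

91.4%


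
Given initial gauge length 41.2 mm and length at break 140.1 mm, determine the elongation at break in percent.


Elongation = (Lf - L0) / L0 * 100
= (140.1 - 41.2) / 41.2 * 100
= 98.9 / 41.2 * 100
= 240.0%

240.0%


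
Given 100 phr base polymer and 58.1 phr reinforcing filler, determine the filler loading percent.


Filler % = filler / (rubber + filler) * 100
= 58.1 / (100 + 58.1) * 100
= 58.1 / 158.1 * 100
= 36.75%

36.75%


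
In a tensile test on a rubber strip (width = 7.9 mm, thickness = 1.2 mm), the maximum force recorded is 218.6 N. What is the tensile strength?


Area = width * thickness = 7.9 * 1.2 = 9.48 mm^2
TS = force / area = 218.6 / 9.48 = 23.06 MPa

23.06 MPa


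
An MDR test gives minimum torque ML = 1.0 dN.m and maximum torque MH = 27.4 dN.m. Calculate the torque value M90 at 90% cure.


M90 = ML + 0.9 * (MH - ML)
M90 = 1.0 + 0.9 * (27.4 - 1.0)
M90 = 1.0 + 0.9 * 26.4
M90 = 24.76 dN.m

24.76 dN.m


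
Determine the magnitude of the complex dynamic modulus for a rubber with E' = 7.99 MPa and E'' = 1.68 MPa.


|E*| = sqrt(E'^2 + E''^2)
= sqrt(7.99^2 + 1.68^2)
= sqrt(63.8401 + 2.8224)
= 8.165 MPa

8.165 MPa


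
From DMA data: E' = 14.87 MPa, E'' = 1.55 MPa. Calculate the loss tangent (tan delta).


tan delta = E'' / E'
= 1.55 / 14.87
= 0.1042

tan delta = 0.1042


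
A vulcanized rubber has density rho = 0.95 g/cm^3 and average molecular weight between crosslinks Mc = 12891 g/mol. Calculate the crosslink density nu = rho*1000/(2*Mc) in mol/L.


nu = rho * 1000 / (2 * Mc)
nu = 0.95 * 1000 / (2 * 12891)
nu = 950.0 / 25782
nu = 0.0368 mol/L

0.0368 mol/L


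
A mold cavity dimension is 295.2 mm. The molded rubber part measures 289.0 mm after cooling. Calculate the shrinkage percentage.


Shrinkage = (mold - part) / mold * 100
= (295.2 - 289.0) / 295.2 * 100
= 6.2 / 295.2 * 100
= 2.1%

2.1%
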